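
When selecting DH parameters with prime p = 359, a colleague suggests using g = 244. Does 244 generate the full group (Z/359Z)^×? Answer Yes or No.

Yes

φ(359) = 359 − 1 = 358 = 2 · 179.
It suffices to check that the order of 244 is not a proper divisor of 358: compute 244^(358/q) for q ∈ {2, 179}.
244^179 ≡ 358 (mod 359)  [q = 2: ≢ 1 ✓]
244^2 ≡ 301 (mod 359)  [q = 179: ≢ 1 ✓]
Every test exponent gives a nontrivial residue, hence 244 generates the full group.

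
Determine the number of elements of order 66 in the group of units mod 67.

20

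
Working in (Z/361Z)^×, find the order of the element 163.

By Lagrange's theorem, ord_361(163) divides φ(361) = φ(19^2) = 19·(19−1) = 342 = 2 · 3^2 · 19.
Divisors of 342: 1, 2, 3, 6, 9, 18, 19, 38, 57, 114, 171, 342.
Evaluate successive powers at the divisors of 342:
163^1 ≡ 163
163^2 ≡ 216
163^3 ≡ 191
163^6 ≡ 20
163^9 ≡ 210
163^18 ≡ 58
163^19 ≡ 68
163^38 ≡ 292
163^57 ≡ 1
Hence ord(163) = 57.

57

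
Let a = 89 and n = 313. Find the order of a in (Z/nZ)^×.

Since 89 ∈ (Z/313Z)^×, its order divides φ(313) = 313 − 1 = 312 = 2^3 · 3 · 13.
Divisors of 312: 1, 2, 3, 4, 6, 8, 12, 13, 24, 26, 39, 52, 78, 104, 156, 312.
Test each divisor d:
89^1 ≡ 89
89^2 ≡ 96
89^3 ≡ 93
89^4 ≡ 139
89^6 ≡ 198
89^8 ≡ 228
89^12 ≡ 79
89^13 ≡ 145
89^24 ≡ 294
89^26 ≡ 54
89^39 ≡ 5
89^52 ≡ 99
89^78 ≡ 25
89^104 ≡ 98
89^156 ≡ 312
89^312 ≡ 1
The smallest such exponent is 312, so the order of 89 is 312.

312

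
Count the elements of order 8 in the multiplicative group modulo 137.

φ(137) = 137 − 1 = 136 = 2^3 · 17.
In a cyclic group of order 136, there are φ(d) elements of order d for each divisor d of 136, and zero for non-divisors.
8 = 2^3 divides 136, and φ(8) = 4.

4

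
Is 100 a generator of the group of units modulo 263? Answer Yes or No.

φ(263) = 263 − 1 = 262 = 2 · 131.
100 is a primitive root mod 263 iff 100^(φ(263)/q) ≢ 1 for every prime q | φ(263), i.e. q ∈ {2, 131}.
100^131 ≡ 1 (mod 263)  [q = 2: ≡ 1 ✗]
100^2 ≡ 6 (mod 263)  [q = 131: ≢ 1 ✓]
100^131 ≡ 1 shows ord(100) | 131, strictly less than φ(263); not a primitive root.

No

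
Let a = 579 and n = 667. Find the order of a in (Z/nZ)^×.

22

By Lagrange's theorem, ord_667(579) divides φ(667) = φ(23·29) = (23−1)·(29−1) = 22·28 = 616 = 2^3 · 7 · 11.
Divisors of 616: 1, 2, 4, 7, 8, 11, 14, 22, 28, 44, 56, 77, 88, 154, 308, 616.
Compute 579^d (mod 667) for the divisors d until we hit 1:
579^1 ≡ 579
579^2 ≡ 407
579^4 ≡ 233
579^7 ≡ 376
579^8 ≡ 262
579^11 ≡ 231
579^14 ≡ 639
579^22 ≡ 1
So ord_667(579) = 22.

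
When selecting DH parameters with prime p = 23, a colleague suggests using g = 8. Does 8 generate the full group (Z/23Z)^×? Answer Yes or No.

φ(23) = 23 − 1 = 22 = 2 · 11.
It suffices to check that the order of 8 is not a proper divisor of 22: compute 8^(22/q) for q ∈ {2, 11}.
8^11 ≡ 1 (mod 23)  [q = 2: ≡ 1 ✗]
8^2 ≡ 18 (mod 23)  [q = 11: ≢ 1 ✓]
8^11 ≡ 1 shows ord(8) | 11, strictly less than φ(23); not a primitive root.

No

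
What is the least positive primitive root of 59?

φ(59) = 59 − 1 = 58 = 2 · 29.
Test candidates g = 2, 3, … against the prime factors q ∈ {2, 29} of φ(59): g is a generator iff g^(58/q) ≢ 1 for every such q.
g = 2: 2^29 ≡ 58; 2^2 ≡ 4 — none is 1, so 2 is a primitive root.
So 2 is the smallest generator of (Z/59Z)^×.

2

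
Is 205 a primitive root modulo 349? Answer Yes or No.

φ(349) = 349 − 1 = 348 = 2^2 · 3 · 29.
205 is a primitive root mod 349 iff 205^(φ(349)/q) ≢ 1 for every prime q | φ(349), i.e. q ∈ {2, 3, 29}.
205^174 ≡ 1 (mod 349)  [q = 2: ≡ 1 ✗]
205^116 ≡ 122 (mod 349)  [q = 3: ≢ 1 ✓]
205^12 ≡ 234 (mod 349)  [q = 29: ≢ 1 ✓]
Since 205^174 ≡ 1, the order of 205 divides 174 < 348, so 205 is not a primitive root.

No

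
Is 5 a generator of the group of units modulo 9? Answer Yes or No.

Yes

φ(9) = φ(3^2) = 3·(3−1) = 6 = 2 · 3.
It suffices to check that the order of 5 is not a proper divisor of 6: compute 5^(6/q) for q ∈ {2, 3}.
5^3 ≡ 8 (mod 9)  [q = 2: ≢ 1 ✓]
5^2 ≡ 7 (mod 9)  [q = 3: ≢ 1 ✓]
All checks pass, so 5 has order 6 and is a primitive root modulo 9.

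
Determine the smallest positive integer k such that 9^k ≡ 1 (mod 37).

The order of 9 must divide φ(37) = 37 − 1 = 36 = 2^2 · 3^2.
Divisors of 36: 1, 2, 3, 4, 6, 9, 12, 18, 36.
Check 9^d mod 37 for each divisor in increasing order:
9^1 ≡ 9
9^2 ≡ 7
9^3 ≡ 26
9^4 ≡ 12
9^6 ≡ 10
9^9 ≡ 1
So ord_37(9) = 9.

9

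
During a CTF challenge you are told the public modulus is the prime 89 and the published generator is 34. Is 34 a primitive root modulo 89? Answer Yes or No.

φ(89) = 89 − 1 = 88 = 2^3 · 11.
It suffices to check that the order of 34 is not a proper divisor of 88: compute 34^(88/q) for q ∈ {2, 11}.
34^44 ≡ 1 (mod 89)  [q = 2: ≡ 1 ✗]
34^8 ≡ 1 (mod 89)  [q = 11: ≡ 1 ✗]
Since 34^44 ≡ 1, the order of 34 divides 44 < 88, so 34 is not a primitive root.

No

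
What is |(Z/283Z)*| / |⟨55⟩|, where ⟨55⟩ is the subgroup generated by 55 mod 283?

1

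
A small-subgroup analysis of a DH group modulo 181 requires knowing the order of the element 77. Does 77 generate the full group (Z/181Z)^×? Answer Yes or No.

φ(181) = 181 − 1 = 180 = 2^2 · 3^2 · 5.
Test 77^(180/q) mod 181 for each prime factor q of 180:
77^90 ≡ 180 (mod 181)  [q = 2: ≢ 1 ✓]
77^60 ≡ 132 (mod 181)  [q = 3: ≢ 1 ✓]
77^36 ≡ 42 (mod 181)  [q = 5: ≢ 1 ✓]
None equal 1, so ord_181(77) = 180: 77 is a primitive root.

Yes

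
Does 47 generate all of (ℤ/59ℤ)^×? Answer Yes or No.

Yes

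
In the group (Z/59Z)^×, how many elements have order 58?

φ(59) = 59 − 1 = 58 = 2 · 29.
(Z/59Z)^× is cyclic (|G| = 58); a cyclic group of order m has exactly φ(d) elements of each order d | m, and none otherwise.
58 = 2 · 29 divides 58, and φ(58) = 28.

28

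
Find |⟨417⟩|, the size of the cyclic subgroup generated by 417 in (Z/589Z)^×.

30

By Lagrange's theorem, ord_589(417) divides φ(589) = φ(19·31) = (19−1)·(31−1) = 18·30 = 540 = 2^2 · 3^3 · 5.
Divisors of 540: 1, 2, 3, 4, 5, 6, 9, 10, 12, 15, 18, 20, 27, 30, 36, 45, 54, 60, 90, 108, 135, 180, 270, 540.
Evaluate successive powers at the divisors of 540:
417^1 ≡ 417 (mod 589)
417^2 ≡ 134 (mod 589)
417^3 ≡ 512 (mod 589)
417^4 ≡ 286 (mod 589)
417^5 ≡ 284 (mod 589)
417^6 ≡ 39 (mod 589)
417^9 ≡ 531 (mod 589)
417^10 ≡ 552 (mod 589)
417^12 ≡ 343 (mod 589)
417^15 ≡ 94 (mod 589)
417^18 ≡ 419 (mod 589)
417^20 ≡ 191 (mod 589)
417^27 ≡ 436 (mod 589)
417^30 ≡ 1 (mod 589) ✓
Hence ord(417) = 30.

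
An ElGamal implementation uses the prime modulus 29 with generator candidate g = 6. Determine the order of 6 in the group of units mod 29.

14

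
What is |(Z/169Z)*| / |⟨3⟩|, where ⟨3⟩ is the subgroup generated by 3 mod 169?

4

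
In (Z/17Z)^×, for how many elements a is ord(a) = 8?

φ(17) = 17 − 1 = 16 = 2^4.
In a cyclic group of order 16, there are φ(d) elements of order d for each divisor d of 16, and zero for non-divisors.
8 = 2^3 divides 16, and φ(8) = 4.

4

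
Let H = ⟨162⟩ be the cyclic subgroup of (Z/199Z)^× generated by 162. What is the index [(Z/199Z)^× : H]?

22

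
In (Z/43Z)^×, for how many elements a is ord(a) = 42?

12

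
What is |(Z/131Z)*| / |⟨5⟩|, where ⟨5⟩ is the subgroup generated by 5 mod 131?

2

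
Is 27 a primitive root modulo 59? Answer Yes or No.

φ(59) = 59 − 1 = 58 = 2 · 29.
An element g generates (Z/59Z)^× iff g^(58/q) ≢ 1 (mod 59) for each prime q ∈ {2, 29}.
27^29 ≡ 1 (mod 59)  [q = 2: ≡ 1 ✗]
27^2 ≡ 21 (mod 59)  [q = 29: ≢ 1 ✓]
27^29 ≡ 1 shows ord(27) | 29, strictly less than φ(59); not a primitive root.

No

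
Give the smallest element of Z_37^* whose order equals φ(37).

φ(37) = 37 − 1 = 36 = 2^2 · 3^2.
Test candidates g = 2, 3, … against the prime factors q ∈ {2, 3} of φ(37): g is a generator iff g^(36/q) ≢ 1 for every such q.
g = 2: 2^18 ≡ 36; 2^12 ≡ 26 — none is 1, so 2 is a primitive root.
Hence the least primitive root of 37 is 2.

2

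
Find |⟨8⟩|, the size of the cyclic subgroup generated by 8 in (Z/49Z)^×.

7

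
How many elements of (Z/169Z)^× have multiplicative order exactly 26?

12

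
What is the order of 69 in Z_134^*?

66

ord(69) | φ(134) = φ(2)·φ(67) = 1·66 = 66 = 2 · 3 · 11.
Divisors of 66: 1, 2, 3, 6, 11, 22, 33, 66.
Compute 69^d (mod 134) for the divisors d until we hit 1:
69^1 ≡ 69 (mod 134)
69^2 ≡ 71 (mod 134)
69^3 ≡ 75 (mod 134)
69^6 ≡ 131 (mod 134)
69^11 ≡ 105 (mod 134)
69^22 ≡ 37 (mod 134)
69^33 ≡ 133 (mod 134)
69^66 ≡ 1 (mod 134) ✓
The smallest such exponent is 66, so the order of 69 is 66.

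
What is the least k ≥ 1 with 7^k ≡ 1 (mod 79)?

78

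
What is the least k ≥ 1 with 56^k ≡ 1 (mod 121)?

11

ord(56) | φ(121) = φ(11^2) = 11·(11−1) = 110 = 2 · 5 · 11.
Divisors of 110: 1, 2, 5, 10, 11, 22, 55, 110.
Test each divisor d:
56^1 ≡ 56 (mod 121)
56^2 ≡ 111 (mod 121)
56^5 ≡ 34 (mod 121)
56^10 ≡ 67 (mod 121)
56^11 ≡ 1 (mod 121) ✓
So ord_121(56) = 11.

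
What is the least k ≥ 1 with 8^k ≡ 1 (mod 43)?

ord(8) | φ(43) = 43 − 1 = 42 = 2 · 3 · 7.
Divisors of 42: 1, 2, 3, 6, 7, 14, 21, 42.
Evaluate successive powers at the divisors of 42:
8^1 ≡ 8 (mod 43)
8^2 ≡ 21 (mod 43)
8^3 ≡ 39 (mod 43)
8^6 ≡ 16 (mod 43)
8^7 ≡ 42 (mod 43)
8^14 ≡ 1 (mod 43) ✓
So ord_43(8) = 14.

14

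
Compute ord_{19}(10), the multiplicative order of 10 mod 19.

18

ord(10) | φ(19) = 19 − 1 = 18 = 2 · 3^2.
Divisors of 18: 1, 2, 3, 6, 9, 18.
Compute 10^d (mod 19) for the divisors d until we hit 1:
10^1 ≡ 10 (mod 19)
10^2 ≡ 5 (mod 19)
10^3 ≡ 12 (mod 19)
10^6 ≡ 11 (mod 19)
10^9 ≡ 18 (mod 19)
10^18 ≡ 1 (mod 19) ✓
Therefore the multiplicative order of 10 modulo 19 is 18.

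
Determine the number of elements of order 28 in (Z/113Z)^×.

12

φ(113) = 113 − 1 = 112 = 2^4 · 7.
In a cyclic group of order 112, there are φ(d) elements of order d for each divisor d of 112, and zero for non-divisors.
28 = 2^2 · 7 divides 112, and φ(28) = 12.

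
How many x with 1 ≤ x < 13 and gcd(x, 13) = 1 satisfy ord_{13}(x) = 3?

φ(13) = 13 − 1 = 12 = 2^2 · 3.
(Z/13Z)^× is cyclic (|G| = 12); a cyclic group of order m has exactly φ(d) elements of each order d | m, and none otherwise.
3 | 12, and φ(3) = 3 − 1 = 2.

2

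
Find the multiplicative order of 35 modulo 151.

150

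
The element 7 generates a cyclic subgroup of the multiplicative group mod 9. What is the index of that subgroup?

ord(7) | φ(9) = φ(3^2) = 3·(3−1) = 6 = 2 · 3.
Divisors of 6: 1, 2, 3, 6.
Check 7^d mod 9 for each divisor in increasing order:
7^1 ≡ 7
7^2 ≡ 4
7^3 ≡ 1
Thus |⟨7⟩| = ord(7) = 3.
Index = |(Z/9Z)^×| / |⟨7⟩| = 6 / 3 = 2.

2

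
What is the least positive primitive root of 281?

φ(281) = 281 − 1 = 280 = 2^3 · 5 · 7.
Test candidates g = 2, 3, … against the prime factors q ∈ {2, 5, 7} of φ(281): g is a generator iff g^(280/q) ≢ 1 for every such q.
g = 2: 2^140 ≡ 1 — hits 1, so not a primitive root.
g = 3: 3^140 ≡ 280; 3^56 ≡ 86; 3^40 ≡ 249 — none is 1, so 3 is a primitive root.
The smallest primitive root modulo 281 is 3.

3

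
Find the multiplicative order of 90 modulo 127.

Since 90 ∈ (Z/127Z)^×, its order divides φ(127) = 127 − 1 = 126 = 2 · 3^2 · 7.
Divisors of 126: 1, 2, 3, 6, 7, 9, 14, 18, 21, 42, 63, 126.
Check 90^d mod 127 for each divisor in increasing order:
90^1 ≡ 90 (mod 127)
90^2 ≡ 99 (mod 127)
90^3 ≡ 20 (mod 127)
90^6 ≡ 19 (mod 127)
90^7 ≡ 59 (mod 127)
90^9 ≡ 126 (mod 127)
90^14 ≡ 52 (mod 127)
90^18 ≡ 1 (mod 127) ✓
So ord_127(90) = 18.

18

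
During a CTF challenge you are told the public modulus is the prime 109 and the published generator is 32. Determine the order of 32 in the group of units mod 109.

36

By Lagrange's theorem, ord_109(32) divides φ(109) = 109 − 1 = 108 = 2^2 · 3^3.
Divisors of 108: 1, 2, 3, 4, 6, 9, 12, 18, 27, 36, 54, 108.
Test each divisor d:
32^1 ≡ 32 (mod 109)
32^2 ≡ 43 (mod 109)
32^3 ≡ 68 (mod 109)
32^4 ≡ 105 (mod 109)
32^6 ≡ 46 (mod 109)
32^9 ≡ 76 (mod 109)
32^12 ≡ 45 (mod 109)
32^18 ≡ 108 (mod 109)
32^27 ≡ 33 (mod 109)
32^36 ≡ 1 (mod 109) ✓
The smallest such exponent is 36, so the order of 32 is 36.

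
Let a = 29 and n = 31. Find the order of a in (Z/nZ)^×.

10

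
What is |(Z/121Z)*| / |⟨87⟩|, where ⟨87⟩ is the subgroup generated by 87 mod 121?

5

By Lagrange's theorem, ord_121(87) divides φ(121) = φ(11^2) = 11·(11−1) = 110 = 2 · 5 · 11.
Divisors of 110: 1, 2, 5, 10, 11, 22, 55, 110.
Test each divisor d:
87^1 ≡ 87
87^2 ≡ 67
87^5 ≡ 76
87^10 ≡ 89
87^11 ≡ 120
87^22 ≡ 1
So ord_121(87) = 22, hence |⟨87⟩| = 22.
The index is φ(121) / ord(87) = 110 / 22 = 5.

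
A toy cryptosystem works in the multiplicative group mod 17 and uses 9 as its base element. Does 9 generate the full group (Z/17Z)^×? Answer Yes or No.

No

φ(17) = 17 − 1 = 16 = 2^4.
9 is a primitive root mod 17 iff 9^(φ(17)/q) ≢ 1 for every prime q | φ(17), i.e. q ∈ {2}.
9^8 ≡ 1 (mod 17)  [q = 2: ≡ 1 ✗]
The check at q = 2 fails, so 9 generates a proper subgroup.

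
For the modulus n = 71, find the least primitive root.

7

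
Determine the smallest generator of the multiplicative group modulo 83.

φ(83) = 83 − 1 = 82 = 2 · 41.
g is a primitive root iff g^(82/q) ≢ 1 (mod 83) for each prime q ∈ {2, 41}.
g = 2: 2^41 ≡ 82; 2^2 ≡ 4 — none is 1, so 2 is a primitive root.
The smallest primitive root modulo 83 is 2.

2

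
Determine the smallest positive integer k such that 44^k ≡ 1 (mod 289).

272

The order of 44 must divide φ(289) = φ(17^2) = 17·(17−1) = 272 = 2^4 · 17.
Divisors of 272: 1, 2, 4, 8, 16, 17, 34, 68, 136, 272.
Test each divisor d:
44^1 ≡ 44
44^2 ≡ 202
44^4 ≡ 55
44^8 ≡ 135
44^16 ≡ 18
44^17 ≡ 214
44^34 ≡ 134
44^68 ≡ 38
44^136 ≡ 288
44^272 ≡ 1
The smallest such exponent is 272, so the order of 44 is 272.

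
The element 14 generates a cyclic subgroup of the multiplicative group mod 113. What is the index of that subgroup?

By Lagrange's theorem, ord_113(14) divides φ(113) = 113 − 1 = 112 = 2^4 · 7.
Divisors of 112: 1, 2, 4, 7, 8, 14, 16, 28, 56, 112.
Test each divisor d:
14^1 ≡ 14 (mod 113)
14^2 ≡ 83 (mod 113)
14^4 ≡ 109 (mod 113)
14^7 ≡ 98 (mod 113)
14^8 ≡ 16 (mod 113)
14^14 ≡ 112 (mod 113)
14^16 ≡ 30 (mod 113)
14^28 ≡ 1 (mod 113) ✓
The order of 14 is 28, so the subgroup it generates has 28 elements.
The index is φ(113) / ord(14) = 112 / 28 = 4.

4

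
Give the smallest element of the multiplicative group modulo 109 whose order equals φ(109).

6

φ(109) = 109 − 1 = 108 = 2^2 · 3^3.
Test candidates g = 2, 3, … against the prime factors q ∈ {2, 3} of φ(109): g is a generator iff g^(108/q) ≢ 1 for every such q.
g = 2: 2^54 ≡ 108; 2^36 ≡ 1 — hits 1, so not a primitive root.
g = 3: 3^54 ≡ 1 — hits 1, so not a primitive root.
g = 4: 4^54 ≡ 1 — hits 1, so not a primitive root.
g = 5: 5^54 ≡ 1 — hits 1, so not a primitive root.
g = 6: 6^54 ≡ 108; 6^36 ≡ 63 — none is 1, so 6 is a primitive root.
Hence the least primitive root of 109 is 6.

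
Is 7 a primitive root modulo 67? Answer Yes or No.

φ(67) = 67 − 1 = 66 = 2 · 3 · 11.
Test 7^(66/q) mod 67 for each prime factor q of 66:
7^33 ≡ 66 (mod 67)  [q = 2: ≢ 1 ✓]
7^22 ≡ 29 (mod 67)  [q = 3: ≢ 1 ✓]
7^6 ≡ 64 (mod 67)  [q = 11: ≢ 1 ✓]
All checks pass, so 7 has order 66 and is a primitive root modulo 67.

Yes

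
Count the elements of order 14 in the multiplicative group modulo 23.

0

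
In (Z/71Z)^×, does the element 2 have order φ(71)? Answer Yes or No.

φ(71) = 71 − 1 = 70 = 2 · 5 · 7.
It suffices to check that the order of 2 is not a proper divisor of 70: compute 2^(70/q) for q ∈ {2, 5, 7}.
2^35 ≡ 1 (mod 71)  [q = 2: ≡ 1 ✗]
2^14 ≡ 54 (mod 71)  [q = 5: ≢ 1 ✓]
2^10 ≡ 30 (mod 71)  [q = 7: ≢ 1 ✓]
Since 2^35 ≡ 1, the order of 2 divides 35 < 70, so 2 is not a primitive root.

No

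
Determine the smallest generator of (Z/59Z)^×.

2

φ(59) = 59 − 1 = 58 = 2 · 29.
g is a primitive root iff g^(58/q) ≢ 1 (mod 59) for each prime q ∈ {2, 29}.
g = 2: 2^29 ≡ 58; 2^2 ≡ 4 — none is 1, so 2 is a primitive root.
Hence the least primitive root of 59 is 2.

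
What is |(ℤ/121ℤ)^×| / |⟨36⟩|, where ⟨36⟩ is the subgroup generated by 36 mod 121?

2

Since 36 ∈ (Z/121Z)^×, its order divides φ(121) = φ(11^2) = 11·(11−1) = 110 = 2 · 5 · 11.
Divisors of 110: 1, 2, 5, 10, 11, 22, 55, 110.
Test each divisor d:
36^1 ≡ 36 (mod 121)
36^2 ≡ 86 (mod 121)
36^5 ≡ 56 (mod 121)
36^10 ≡ 111 (mod 121)
36^11 ≡ 3 (mod 121)
36^22 ≡ 9 (mod 121)
36^55 ≡ 1 (mod 121) ✓
So ord_121(36) = 55, hence |⟨36⟩| = 55.
Index = |(Z/121Z)^×| / |⟨36⟩| = 110 / 55 = 2.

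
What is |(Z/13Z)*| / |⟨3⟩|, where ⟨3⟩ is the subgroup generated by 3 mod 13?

4

By Lagrange's theorem, ord_13(3) divides φ(13) = 13 − 1 = 12 = 2^2 · 3.
Divisors of 12: 1, 2, 3, 4, 6, 12.
Compute 3^d (mod 13) for the divisors d until we hit 1:
3^1 ≡ 3 (mod 13)
3^2 ≡ 9 (mod 13)
3^3 ≡ 1 (mod 13) ✓
So ord_13(3) = 3, hence |⟨3⟩| = 3.
[(Z/13Z)^× : ⟨3⟩] = 12/3 = 4.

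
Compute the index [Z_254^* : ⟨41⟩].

Since 41 ∈ (Z/254Z)^×, its order divides φ(254) = φ(2)·φ(127) = 1·126 = 126 = 2 · 3^2 · 7.
Divisors of 126: 1, 2, 3, 6, 7, 9, 14, 18, 21, 42, 63, 126.
Evaluate successive powers at the divisors of 126:
41^1 ≡ 41 (mod 254)
41^2 ≡ 157 (mod 254)
41^3 ≡ 87 (mod 254)
41^6 ≡ 203 (mod 254)
41^7 ≡ 195 (mod 254)
41^9 ≡ 135 (mod 254)
41^14 ≡ 179 (mod 254)
41^18 ≡ 191 (mod 254)
41^21 ≡ 107 (mod 254)
41^42 ≡ 19 (mod 254)
41^63 ≡ 1 (mod 254) ✓
Thus |⟨41⟩| = ord(41) = 63.
Index = |(Z/254Z)^×| / |⟨41⟩| = 126 / 63 = 2.

2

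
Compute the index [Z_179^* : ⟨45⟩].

The order of 45 must divide φ(179) = 179 − 1 = 178 = 2 · 89.
Divisors of 178: 1, 2, 89, 178.
Check 45^d mod 179 for each divisor in increasing order:
45^1 ≡ 45
45^2 ≡ 56
45^89 ≡ 1
The order of 45 is 89, so the subgroup it generates has 89 elements.
The index is φ(179) / ord(45) = 178 / 89 = 2.

2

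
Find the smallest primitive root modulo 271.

6

φ(271) = 271 − 1 = 270 = 2 · 3^3 · 5.
g is a primitive root iff g^(270/q) ≢ 1 (mod 271) for each prime q ∈ {2, 3, 5}.
g = 2: 2^135 ≡ 1 — hits 1, so not a primitive root.
g = 3: 3^135 ≡ 270; 3^90 ≡ 1 — hits 1, so not a primitive root.
g = 4: 4^135 ≡ 1 — hits 1, so not a primitive root.
g = 5: 5^135 ≡ 1 — hits 1, so not a primitive root.
g = 6: 6^135 ≡ 270; 6^90 ≡ 242; 6^54 ≡ 10 — none is 1, so 6 is a primitive root.
Hence the least primitive root of 271 is 6.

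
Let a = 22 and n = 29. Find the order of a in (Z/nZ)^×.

14

Since 22 ∈ (Z/29Z)^×, its order divides φ(29) = 29 − 1 = 28 = 2^2 · 7.
Divisors of 28: 1, 2, 4, 7, 14, 28.
Test each divisor d:
22^1 ≡ 22 (mod 29)
22^2 ≡ 20 (mod 29)
22^4 ≡ 23 (mod 29)
22^7 ≡ 28 (mod 29)
22^14 ≡ 1 (mod 29) ✓
Therefore the multiplicative order of 22 modulo 29 is 14.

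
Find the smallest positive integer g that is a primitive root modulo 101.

φ(101) = 101 − 1 = 100 = 2^2 · 5^2.
g is a primitive root iff g^(100/q) ≢ 1 (mod 101) for each prime q ∈ {2, 5}.
g = 2: 2^50 ≡ 100; 2^20 ≡ 95 — none is 1, so 2 is a primitive root.
Hence the least primitive root of 101 is 2.

2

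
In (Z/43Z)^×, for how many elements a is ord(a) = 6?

φ(43) = 43 − 1 = 42 = 2 · 3 · 7.
In a cyclic group of order 42, there are φ(d) elements of order d for each divisor d of 42, and zero for non-divisors.
6 = 2 · 3 divides 42, and φ(6) = 2.

2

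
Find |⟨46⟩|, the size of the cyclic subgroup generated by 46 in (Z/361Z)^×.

114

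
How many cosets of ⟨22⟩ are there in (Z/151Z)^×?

2

Since 22 ∈ (Z/151Z)^×, its order divides φ(151) = 151 − 1 = 150 = 2 · 3 · 5^2.
Divisors of 150: 1, 2, 3, 5, 6, 10, 15, 25, 30, 50, 75, 150.
Compute 22^d (mod 151) for the divisors d until we hit 1:
22^1 ≡ 22 (mod 151)
22^2 ≡ 31 (mod 151)
22^3 ≡ 78 (mod 151)
22^5 ≡ 2 (mod 151)
22^6 ≡ 44 (mod 151)
22^10 ≡ 4 (mod 151)
22^15 ≡ 8 (mod 151)
22^25 ≡ 32 (mod 151)
22^30 ≡ 64 (mod 151)
22^50 ≡ 118 (mod 151)
22^75 ≡ 1 (mod 151) ✓
Thus |⟨22⟩| = ord(22) = 75.
Index = |(Z/151Z)^×| / |⟨22⟩| = 150 / 75 = 2.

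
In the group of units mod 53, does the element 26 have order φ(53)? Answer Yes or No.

φ(53) = 53 − 1 = 52 = 2^2 · 13.
An element g generates (Z/53Z)^× iff g^(52/q) ≢ 1 (mod 53) for each prime q ∈ {2, 13}.
26^26 ≡ 52 (mod 53)  [q = 2: ≢ 1 ✓]
26^4 ≡ 10 (mod 53)  [q = 13: ≢ 1 ✓]
All checks pass, so 26 has order 52 and is a primitive root modulo 53.

Yes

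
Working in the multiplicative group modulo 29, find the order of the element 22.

ord(22) | φ(29) = 29 − 1 = 28 = 2^2 · 7.
Divisors of 28: 1, 2, 4, 7, 14, 28.
Test each divisor d:
22^1 ≡ 22 (mod 29)
22^2 ≡ 20 (mod 29)
22^4 ≡ 23 (mod 29)
22^7 ≡ 28 (mod 29)
22^14 ≡ 1 (mod 29) ✓
So ord_29(22) = 14.

14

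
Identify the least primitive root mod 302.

7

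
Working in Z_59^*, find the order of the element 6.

ord(6) | φ(59) = 59 − 1 = 58 = 2 · 29.
Divisors of 58: 1, 2, 29, 58.
Compute 6^d (mod 59) for the divisors d until we hit 1:
6^1 ≡ 6 (mod 59)
6^2 ≡ 36 (mod 59)
6^29 ≡ 58 (mod 59)
6^58 ≡ 1 (mod 59) ✓
The smallest such exponent is 58, so the order of 6 is 58.

58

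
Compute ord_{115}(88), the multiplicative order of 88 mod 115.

Since 88 ∈ (Z/115Z)^×, its order divides φ(115) = φ(5·23) = (5−1)·(23−1) = 4·22 = 88 = 2^3 · 11.
Divisors of 88: 1, 2, 4, 8, 11, 22, 44, 88.
Check 88^d mod 115 for each divisor in increasing order:
88^1 ≡ 88 (mod 115)
88^2 ≡ 39 (mod 115)
88^4 ≡ 26 (mod 115)
88^8 ≡ 101 (mod 115)
88^11 ≡ 22 (mod 115)
88^22 ≡ 24 (mod 115)
88^44 ≡ 1 (mod 115) ✓
The smallest such exponent is 44, so the order of 88 is 44.

44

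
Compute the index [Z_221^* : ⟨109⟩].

ord(109) | φ(221) = φ(13·17) = (13−1)·(17−1) = 12·16 = 192 = 2^6 · 3.
Divisors of 192: 1, 2, 3, 4, 6, 8, 12, 16, 24, 32, 48, 64, 96, 192.
Test each divisor d:
109^1 ≡ 109 (mod 221)
109^2 ≡ 168 (mod 221)
109^3 ≡ 190 (mod 221)
109^4 ≡ 157 (mod 221)
109^6 ≡ 77 (mod 221)
109^8 ≡ 118 (mod 221)
109^12 ≡ 183 (mod 221)
109^16 ≡ 1 (mod 221) ✓
So ord_221(109) = 16, hence |⟨109⟩| = 16.
The index is φ(221) / ord(109) = 192 / 16 = 12.

12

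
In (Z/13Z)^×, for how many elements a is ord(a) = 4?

2

φ(13) = 13 − 1 = 12 = 2^2 · 3.
(Z/13Z)^× is cyclic (|G| = 12); a cyclic group of order m has exactly φ(d) elements of each order d | m, and none otherwise.
4 = 2^2 divides 12, and φ(4) = 2.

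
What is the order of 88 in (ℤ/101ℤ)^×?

Since 88 ∈ (Z/101Z)^×, its order divides φ(101) = 101 − 1 = 100 = 2^2 · 5^2.
Divisors of 100: 1, 2, 4, 5, 10, 20, 25, 50, 100.
Evaluate successive powers at the divisors of 100:
88^1 ≡ 88 (mod 101)
88^2 ≡ 68 (mod 101)
88^4 ≡ 79 (mod 101)
88^5 ≡ 84 (mod 101)
88^10 ≡ 87 (mod 101)
88^20 ≡ 95 (mod 101)
88^25 ≡ 1 (mod 101) ✓
So ord_101(88) = 25.

25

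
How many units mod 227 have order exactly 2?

φ(227) = 227 − 1 = 226 = 2 · 113.
Since (Z/227Z)^× is cyclic of order 226, the number of elements of order d is φ(d) when d | 226 and 0 otherwise.
2 | 226, and φ(2) = 2 − 1 = 1.

1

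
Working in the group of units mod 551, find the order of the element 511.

Since 511 ∈ (Z/551Z)^×, its order divides φ(551) = φ(19·29) = (19−1)·(29−1) = 18·28 = 504 = 2^3 · 3^2 · 7.
Divisors of 504: 1, 2, 3, 4, 6, 7, 8, 9, 12, 14, 18, 21, 24, 28, 36, 42, 56, 63, 72, 84, 126, 168, 252, 504.
Compute 511^d (mod 551) for the divisors d until we hit 1:
511^1 ≡ 511
511^2 ≡ 498
511^3 ≡ 467
511^4 ≡ 54
511^6 ≡ 444
511^7 ≡ 423
511^8 ≡ 161
511^9 ≡ 172
511^12 ≡ 429
511^14 ≡ 405
511^18 ≡ 381
511^21 ≡ 505
511^24 ≡ 7
511^28 ≡ 378
511^36 ≡ 248
511^42 ≡ 463
511^56 ≡ 175
511^63 ≡ 191
511^72 ≡ 343
511^84 ≡ 30
511^126 ≡ 115
511^168 ≡ 349
511^252 ≡ 1
So ord_551(511) = 252.

252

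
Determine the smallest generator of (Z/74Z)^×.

5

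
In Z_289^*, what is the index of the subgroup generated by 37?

1

ord(37) | φ(289) = φ(17^2) = 17·(17−1) = 272 = 2^4 · 17.
Divisors of 272: 1, 2, 4, 8, 16, 17, 34, 68, 136, 272.
Check 37^d mod 289 for each divisor in increasing order:
37^1 ≡ 37 (mod 289)
37^2 ≡ 213 (mod 289)
37^4 ≡ 285 (mod 289)
37^8 ≡ 16 (mod 289)
37^16 ≡ 256 (mod 289)
37^17 ≡ 224 (mod 289)
37^34 ≡ 179 (mod 289)
37^68 ≡ 251 (mod 289)
37^136 ≡ 288 (mod 289)
37^272 ≡ 1 (mod 289) ✓
Thus |⟨37⟩| = ord(37) = 272.
Index = |(Z/289Z)^×| / |⟨37⟩| = 272 / 272 = 1.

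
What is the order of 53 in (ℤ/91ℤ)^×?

3

ord(53) | φ(91) = φ(7·13) = (7−1)·(13−1) = 6·12 = 72 = 2^3 · 3^2.
Divisors of 72: 1, 2, 3, 4, 6, 8, 9, 12, 18, 24, 36, 72.
Check 53^d mod 91 for each divisor in increasing order:
53^1 ≡ 53
53^2 ≡ 79
53^3 ≡ 1
The smallest such exponent is 3, so the order of 53 is 3.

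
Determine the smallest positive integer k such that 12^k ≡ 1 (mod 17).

The order of 12 must divide φ(17) = 17 − 1 = 16 = 2^4.
Divisors of 16: 1, 2, 4, 8, 16.
Test each divisor d:
12^1 ≡ 12
12^2 ≡ 8
12^4 ≡ 13
12^8 ≡ 16
12^16 ≡ 1
Hence ord(12) = 16.

16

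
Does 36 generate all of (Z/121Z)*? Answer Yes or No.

No

φ(121) = φ(11^2) = 11·(11−1) = 110 = 2 · 5 · 11.
An element g generates (Z/121Z)^× iff g^(110/q) ≢ 1 (mod 121) for each prime q ∈ {2, 5, 11}.
36^55 ≡ 1 (mod 121)  [q = 2: ≡ 1 ✗]
36^22 ≡ 9 (mod 121)  [q = 5: ≢ 1 ✓]
36^10 ≡ 111 (mod 121)  [q = 11: ≢ 1 ✓]
The check at q = 2 fails, so 36 generates a proper subgroup.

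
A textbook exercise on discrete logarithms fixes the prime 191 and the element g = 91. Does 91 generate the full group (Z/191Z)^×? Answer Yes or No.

φ(191) = 191 − 1 = 190 = 2 · 5 · 19.
An element g generates (Z/191Z)^× iff g^(190/q) ≢ 1 (mod 191) for each prime q ∈ {2, 5, 19}.
91^95 ≡ 190 (mod 191)  [q = 2: ≢ 1 ✓]
91^38 ≡ 109 (mod 191)  [q = 5: ≢ 1 ✓]
91^10 ≡ 121 (mod 191)  [q = 19: ≢ 1 ✓]
Every test exponent gives a nontrivial residue, hence 91 generates the full group.

Yes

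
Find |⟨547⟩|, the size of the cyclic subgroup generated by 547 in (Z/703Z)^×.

36

Since 547 ∈ (Z/703Z)^×, its order divides φ(703) = φ(19·37) = (19−1)·(37−1) = 18·36 = 648 = 2^3 · 3^4.
Divisors of 648: 1, 2, 3, 4, 6, 8, 9, 12, 18, 24, 27, 36, 54, 72, 81, 108, 162, 216, 324, 648.
Check 547^d mod 703 for each divisor in increasing order:
547^1 ≡ 547 (mod 703)
547^2 ≡ 434 (mod 703)
547^3 ≡ 487 (mod 703)
547^4 ≡ 655 (mod 703)
547^6 ≡ 258 (mod 703)
547^8 ≡ 195 (mod 703)
547^9 ≡ 512 (mod 703)
547^12 ≡ 482 (mod 703)
547^18 ≡ 628 (mod 703)
547^24 ≡ 334 (mod 703)
547^27 ≡ 265 (mod 703)
547^36 ≡ 1 (mod 703) ✓
So ord_703(547) = 36.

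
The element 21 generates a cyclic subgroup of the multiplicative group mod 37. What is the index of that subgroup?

By Lagrange's theorem, ord_37(21) divides φ(37) = 37 − 1 = 36 = 2^2 · 3^2.
Divisors of 36: 1, 2, 3, 4, 6, 9, 12, 18, 36.
Evaluate successive powers at the divisors of 36:
21^1 ≡ 21
21^2 ≡ 34
21^3 ≡ 11
21^4 ≡ 9
21^6 ≡ 10
21^9 ≡ 36
21^12 ≡ 26
21^18 ≡ 1
Thus |⟨21⟩| = ord(21) = 18.
[(Z/37Z)^× : ⟨21⟩] = 36/18 = 2.

2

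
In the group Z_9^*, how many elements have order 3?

φ(9) = φ(3^2) = 3·(3−1) = 6 = 2 · 3.
In a cyclic group of order 6, there are φ(d) elements of order d for each divisor d of 6, and zero for non-divisors.
3 | 6, and φ(3) = 3 − 1 = 2.

2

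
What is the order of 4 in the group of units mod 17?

4

By Lagrange's theorem, ord_17(4) divides φ(17) = 17 − 1 = 16 = 2^4.
Divisors of 16: 1, 2, 4, 8, 16.
Evaluate successive powers at the divisors of 16:
4^1 ≡ 4 (mod 17)
4^2 ≡ 16 (mod 17)
4^4 ≡ 1 (mod 17) ✓
Hence ord(4) = 4.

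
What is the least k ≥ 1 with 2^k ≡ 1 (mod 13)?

12

Since 2 ∈ (Z/13Z)^×, its order divides φ(13) = 13 − 1 = 12 = 2^2 · 3.
Divisors of 12: 1, 2, 3, 4, 6, 12.
Check 2^d mod 13 for each divisor in increasing order:
2^1 ≡ 2
2^2 ≡ 4
2^3 ≡ 8
2^4 ≡ 3
2^6 ≡ 12
2^12 ≡ 1
Hence ord(2) = 12.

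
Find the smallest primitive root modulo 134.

7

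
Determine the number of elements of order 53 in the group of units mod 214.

52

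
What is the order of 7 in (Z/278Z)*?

69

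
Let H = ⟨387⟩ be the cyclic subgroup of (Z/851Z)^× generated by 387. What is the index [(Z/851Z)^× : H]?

ord(387) | φ(851) = φ(23·37) = (23−1)·(37−1) = 22·36 = 792 = 2^3 · 3^2 · 11.
Divisors of 792: 1, 2, 3, 4, 6, 8, 9, 11, 12, 18, 22, 24, 33, 36, 44, 66, 72, 88, 99, 132, 198, 264, 396, 792.
Test each divisor d:
387^1 ≡ 387
387^2 ≡ 844
387^3 ≡ 695
387^4 ≡ 49
387^6 ≡ 508
387^8 ≡ 699
387^9 ≡ 746
387^11 ≡ 735
387^12 ≡ 211
387^18 ≡ 813
387^22 ≡ 691
387^24 ≡ 269
387^33 ≡ 689
387^36 ≡ 593
387^44 ≡ 70
387^66 ≡ 714
387^72 ≡ 186
387^88 ≡ 645
387^99 ≡ 68
387^132 ≡ 47
387^198 ≡ 369
387^264 ≡ 507
387^396 ≡ 1
So ord_851(387) = 396, hence |⟨387⟩| = 396.
Index = |(Z/851Z)^×| / |⟨387⟩| = 792 / 396 = 2.

2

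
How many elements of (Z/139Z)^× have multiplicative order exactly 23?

22

φ(139) = 139 − 1 = 138 = 2 · 3 · 23.
In a cyclic group of order 138, there are φ(d) elements of order d for each divisor d of 138, and zero for non-divisors.
23 | 138, and φ(23) = 23 − 1 = 22.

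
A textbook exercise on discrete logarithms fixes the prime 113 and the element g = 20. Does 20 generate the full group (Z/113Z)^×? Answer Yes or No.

Yes

φ(113) = 113 − 1 = 112 = 2^4 · 7.
Test 20^(112/q) mod 113 for each prime factor q of 112:
20^56 ≡ 112 (mod 113)  [q = 2: ≢ 1 ✓]
20^16 ≡ 28 (mod 113)  [q = 7: ≢ 1 ✓]
All checks pass, so 20 has order 112 and is a primitive root modulo 113.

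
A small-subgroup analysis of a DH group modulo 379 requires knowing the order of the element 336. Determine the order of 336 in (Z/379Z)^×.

189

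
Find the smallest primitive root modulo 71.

7

φ(71) = 71 − 1 = 70 = 2 · 5 · 7.
g is a primitive root iff g^(70/q) ≢ 1 (mod 71) for each prime q ∈ {2, 5, 7}.
g = 2: 2^35 ≡ 1 — hits 1, so not a primitive root.
g = 3: 3^35 ≡ 1 — hits 1, so not a primitive root.
g = 4: 4^35 ≡ 1 — hits 1, so not a primitive root.
g = 5: 5^35 ≡ 1 — hits 1, so not a primitive root.
g = 6: 6^35 ≡ 1 — hits 1, so not a primitive root.
g = 7: 7^35 ≡ 70; 7^14 ≡ 54; 7^10 ≡ 45 — none is 1, so 7 is a primitive root.
Hence the least primitive root of 71 is 7.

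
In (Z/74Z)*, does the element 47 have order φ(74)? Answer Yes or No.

No

φ(74) = φ(2)·φ(37) = 1·36 = 36 = 2^2 · 3^2.
It suffices to check that the order of 47 is not a proper divisor of 36: compute 47^(36/q) for q ∈ {2, 3}.
47^18 ≡ 1 (mod 74)  [q = 2: ≡ 1 ✗]
47^12 ≡ 1 (mod 74)  [q = 3: ≡ 1 ✗]
Since 47^18 ≡ 1, the order of 47 divides 18 < 36, so 47 is not a primitive root.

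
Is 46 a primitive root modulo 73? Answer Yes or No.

φ(73) = 73 − 1 = 72 = 2^3 · 3^2.
Test 46^(72/q) mod 73 for each prime factor q of 72:
46^36 ≡ 1 (mod 73)  [q = 2: ≡ 1 ✗]
46^24 ≡ 1 (mod 73)  [q = 3: ≡ 1 ✗]
Since 46^36 ≡ 1, the order of 46 divides 36 < 72, so 46 is not a primitive root.

No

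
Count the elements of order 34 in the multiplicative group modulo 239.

16

φ(239) = 239 − 1 = 238 = 2 · 7 · 17.
Since (Z/239Z)^× is cyclic of order 238, the number of elements of order d is φ(d) when d | 238 and 0 otherwise.
34 = 2 · 17 divides 238, and φ(34) = 16.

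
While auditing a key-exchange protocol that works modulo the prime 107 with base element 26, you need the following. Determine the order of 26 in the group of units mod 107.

ord(26) | φ(107) = 107 − 1 = 106 = 2 · 53.
Divisors of 106: 1, 2, 53, 106.
Check 26^d mod 107 for each divisor in increasing order:
26^1 ≡ 26
26^2 ≡ 34
26^53 ≡ 106
26^106 ≡ 1
So ord_107(26) = 106.

106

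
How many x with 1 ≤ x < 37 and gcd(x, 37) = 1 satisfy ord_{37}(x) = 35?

0

φ(37) = 37 − 1 = 36 = 2^2 · 3^2.
(Z/37Z)^× is cyclic (|G| = 36); a cyclic group of order m has exactly φ(d) elements of each order d | m, and none otherwise.
Since 35 ∤ 36, the count is 0.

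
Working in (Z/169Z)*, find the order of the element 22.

Since 22 ∈ (Z/169Z)^×, its order divides φ(169) = φ(13^2) = 13·(13−1) = 156 = 2^2 · 3 · 13.
Divisors of 156: 1, 2, 3, 4, 6, 12, 13, 26, 39, 52, 78, 156.
Compute 22^d (mod 169) for the divisors d until we hit 1:
22^1 ≡ 22 (mod 169)
22^2 ≡ 146 (mod 169)
22^3 ≡ 1 (mod 169) ✓
Hence ord(22) = 3.

3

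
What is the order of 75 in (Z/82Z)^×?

40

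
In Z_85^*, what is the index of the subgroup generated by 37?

ord(37) | φ(85) = φ(5·17) = (5−1)·(17−1) = 4·16 = 64 = 2^6.
Divisors of 64: 1, 2, 4, 8, 16, 32, 64.
Check 37^d mod 85 for each divisor in increasing order:
37^1 ≡ 37 (mod 85)
37^2 ≡ 9 (mod 85)
37^4 ≡ 81 (mod 85)
37^8 ≡ 16 (mod 85)
37^16 ≡ 1 (mod 85) ✓
So ord_85(37) = 16, hence |⟨37⟩| = 16.
Index = |(Z/85Z)^×| / |⟨37⟩| = 64 / 16 = 4.

4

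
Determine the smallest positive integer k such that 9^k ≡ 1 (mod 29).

14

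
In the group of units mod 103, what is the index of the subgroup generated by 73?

3

ord(73) | φ(103) = 103 − 1 = 102 = 2 · 3 · 17.
Divisors of 102: 1, 2, 3, 6, 17, 34, 51, 102.
Test each divisor d:
73^1 ≡ 73 (mod 103)
73^2 ≡ 76 (mod 103)
73^3 ≡ 89 (mod 103)
73^6 ≡ 93 (mod 103)
73^17 ≡ 102 (mod 103)
73^34 ≡ 1 (mod 103) ✓
The order of 73 is 34, so the subgroup it generates has 34 elements.
Index = |(Z/103Z)^×| / |⟨73⟩| = 102 / 34 = 3.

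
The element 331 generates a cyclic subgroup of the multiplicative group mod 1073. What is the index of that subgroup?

28

The order of 331 must divide φ(1073) = φ(29·37) = (29−1)·(37−1) = 28·36 = 1008 = 2^4 · 3^2 · 7.
Divisors of 1008: 1, 2, 3, 4, 6, 7, 8, 9, 12, 14, 16, 18, 21, 24, 28, 36, 42, 48, 56, 63, 72, 84, 112, 126, 144, 168, 252, 336, 504, 1008.
Test each divisor d:
331^1 ≡ 331
331^2 ≡ 115
331^3 ≡ 510
331^4 ≡ 349
331^6 ≡ 434
331^7 ≡ 945
331^8 ≡ 552
331^9 ≡ 302
331^12 ≡ 581
331^14 ≡ 289
331^16 ≡ 1045
331^18 ≡ 1072
331^21 ≡ 563
331^24 ≡ 639
331^28 ≡ 900
331^36 ≡ 1
Thus |⟨331⟩| = ord(331) = 36.
Index = |(Z/1073Z)^×| / |⟨331⟩| = 1008 / 36 = 28.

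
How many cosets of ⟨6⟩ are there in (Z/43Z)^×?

14

Since 6 ∈ (Z/43Z)^×, its order divides φ(43) = 43 − 1 = 42 = 2 · 3 · 7.
Divisors of 42: 1, 2, 3, 6, 7, 14, 21, 42.
Test each divisor d:
6^1 ≡ 6 (mod 43)
6^2 ≡ 36 (mod 43)
6^3 ≡ 1 (mod 43) ✓
Thus |⟨6⟩| = ord(6) = 3.
Index = |(Z/43Z)^×| / |⟨6⟩| = 42 / 3 = 14.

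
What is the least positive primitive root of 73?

5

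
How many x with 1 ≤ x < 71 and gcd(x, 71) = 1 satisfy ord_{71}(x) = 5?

φ(71) = 71 − 1 = 70 = 2 · 5 · 7.
In a cyclic group of order 70, there are φ(d) elements of order d for each divisor d of 70, and zero for non-divisors.
5 | 70, and φ(5) = 5 − 1 = 4.

4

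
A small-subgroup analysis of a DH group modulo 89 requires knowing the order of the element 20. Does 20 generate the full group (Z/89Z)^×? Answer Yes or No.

φ(89) = 89 − 1 = 88 = 2^3 · 11.
Test 20^(88/q) mod 89 for each prime factor q of 88:
20^44 ≡ 1 (mod 89)  [q = 2: ≡ 1 ✗]
20^8 ≡ 39 (mod 89)  [q = 11: ≢ 1 ✓]
Since 20^44 ≡ 1, the order of 20 divides 44 < 88, so 20 is not a primitive root.

No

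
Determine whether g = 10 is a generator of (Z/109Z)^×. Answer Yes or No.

Yes

φ(109) = 109 − 1 = 108 = 2^2 · 3^3.
It suffices to check that the order of 10 is not a proper divisor of 108: compute 10^(108/q) for q ∈ {2, 3}.
10^54 ≡ 108 (mod 109)  [q = 2: ≢ 1 ✓]
10^36 ≡ 63 (mod 109)  [q = 3: ≢ 1 ✓]
None equal 1, so ord_109(10) = 108: 10 is a primitive root.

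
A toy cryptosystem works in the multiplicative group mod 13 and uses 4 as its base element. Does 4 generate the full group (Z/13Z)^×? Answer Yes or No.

No

φ(13) = 13 − 1 = 12 = 2^2 · 3.
It suffices to check that the order of 4 is not a proper divisor of 12: compute 4^(12/q) for q ∈ {2, 3}.
4^6 ≡ 1 (mod 13)  [q = 2: ≡ 1 ✗]
4^4 ≡ 9 (mod 13)  [q = 3: ≢ 1 ✓]
The check at q = 2 fails, so 4 generates a proper subgroup.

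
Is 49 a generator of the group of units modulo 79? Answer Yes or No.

No

φ(79) = 79 − 1 = 78 = 2 · 3 · 13.
It suffices to check that the order of 49 is not a proper divisor of 78: compute 49^(78/q) for q ∈ {2, 3, 13}.
49^39 ≡ 1 (mod 79)  [q = 2: ≡ 1 ✗]
49^26 ≡ 23 (mod 79)  [q = 3: ≢ 1 ✓]
49^6 ≡ 8 (mod 79)  [q = 13: ≢ 1 ✓]
Since 49^39 ≡ 1, the order of 49 divides 39 < 78, so 49 is not a primitive root.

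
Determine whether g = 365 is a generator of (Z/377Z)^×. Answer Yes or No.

No

377 = 13 · 29 is a product of two distinct odd primes, so (Z/377Z)^× ≅ (Z/13Z)^× × (Z/29Z)^× is not cyclic.
No primitive root modulo 377 exists; in particular 365 is not one.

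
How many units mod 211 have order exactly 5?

4

φ(211) = 211 − 1 = 210 = 2 · 3 · 5 · 7.
Since (Z/211Z)^× is cyclic of order 210, the number of elements of order d is φ(d) when d | 210 and 0 otherwise.
5 | 210, and φ(5) = 5 − 1 = 4.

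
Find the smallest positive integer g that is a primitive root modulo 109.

6

φ(109) = 109 − 1 = 108 = 2^2 · 3^3.
Test candidates g = 2, 3, … against the prime factors q ∈ {2, 3} of φ(109): g is a generator iff g^(108/q) ≢ 1 for every such q.
g = 2: 2^54 ≡ 108; 2^36 ≡ 1 — hits 1, so not a primitive root.
g = 3: 3^54 ≡ 1 — hits 1, so not a primitive root.
g = 4: 4^54 ≡ 1 — hits 1, so not a primitive root.
g = 5: 5^54 ≡ 1 — hits 1, so not a primitive root.
g = 6: 6^54 ≡ 108; 6^36 ≡ 63 — none is 1, so 6 is a primitive root.
So 6 is the smallest generator of (Z/109Z)^×.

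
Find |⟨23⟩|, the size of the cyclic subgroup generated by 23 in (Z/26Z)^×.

6

By Lagrange's theorem, ord_26(23) divides φ(26) = φ(2)·φ(13) = 1·12 = 12 = 2^2 · 3.
Divisors of 12: 1, 2, 3, 4, 6, 12.
Test each divisor d:
23^1 ≡ 23
23^2 ≡ 9
23^3 ≡ 25
23^4 ≡ 3
23^6 ≡ 1
So ord_26(23) = 6.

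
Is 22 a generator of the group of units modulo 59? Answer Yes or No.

No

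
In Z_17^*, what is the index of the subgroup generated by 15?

2

Since 15 ∈ (Z/17Z)^×, its order divides φ(17) = 17 − 1 = 16 = 2^4.
Divisors of 16: 1, 2, 4, 8, 16.
Check 15^d mod 17 for each divisor in increasing order:
15^1 ≡ 15
15^2 ≡ 4
15^4 ≡ 16
15^8 ≡ 1
Thus |⟨15⟩| = ord(15) = 8.
Index = |(Z/17Z)^×| / |⟨15⟩| = 16 / 8 = 2.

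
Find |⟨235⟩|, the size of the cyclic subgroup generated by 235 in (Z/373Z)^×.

93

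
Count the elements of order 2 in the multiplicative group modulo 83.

φ(83) = 83 − 1 = 82 = 2 · 41.
Since (Z/83Z)^× is cyclic of order 82, the number of elements of order d is φ(d) when d | 82 and 0 otherwise.
2 | 82, and φ(2) = 2 − 1 = 1.

1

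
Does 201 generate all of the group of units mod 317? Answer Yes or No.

φ(317) = 317 − 1 = 316 = 2^2 · 79.
Test 201^(316/q) mod 317 for each prime factor q of 316:
201^158 ≡ 316 (mod 317)  [q = 2: ≢ 1 ✓]
201^4 ≡ 193 (mod 317)  [q = 79: ≢ 1 ✓]
Every test exponent gives a nontrivial residue, hence 201 generates the full group.

Yes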